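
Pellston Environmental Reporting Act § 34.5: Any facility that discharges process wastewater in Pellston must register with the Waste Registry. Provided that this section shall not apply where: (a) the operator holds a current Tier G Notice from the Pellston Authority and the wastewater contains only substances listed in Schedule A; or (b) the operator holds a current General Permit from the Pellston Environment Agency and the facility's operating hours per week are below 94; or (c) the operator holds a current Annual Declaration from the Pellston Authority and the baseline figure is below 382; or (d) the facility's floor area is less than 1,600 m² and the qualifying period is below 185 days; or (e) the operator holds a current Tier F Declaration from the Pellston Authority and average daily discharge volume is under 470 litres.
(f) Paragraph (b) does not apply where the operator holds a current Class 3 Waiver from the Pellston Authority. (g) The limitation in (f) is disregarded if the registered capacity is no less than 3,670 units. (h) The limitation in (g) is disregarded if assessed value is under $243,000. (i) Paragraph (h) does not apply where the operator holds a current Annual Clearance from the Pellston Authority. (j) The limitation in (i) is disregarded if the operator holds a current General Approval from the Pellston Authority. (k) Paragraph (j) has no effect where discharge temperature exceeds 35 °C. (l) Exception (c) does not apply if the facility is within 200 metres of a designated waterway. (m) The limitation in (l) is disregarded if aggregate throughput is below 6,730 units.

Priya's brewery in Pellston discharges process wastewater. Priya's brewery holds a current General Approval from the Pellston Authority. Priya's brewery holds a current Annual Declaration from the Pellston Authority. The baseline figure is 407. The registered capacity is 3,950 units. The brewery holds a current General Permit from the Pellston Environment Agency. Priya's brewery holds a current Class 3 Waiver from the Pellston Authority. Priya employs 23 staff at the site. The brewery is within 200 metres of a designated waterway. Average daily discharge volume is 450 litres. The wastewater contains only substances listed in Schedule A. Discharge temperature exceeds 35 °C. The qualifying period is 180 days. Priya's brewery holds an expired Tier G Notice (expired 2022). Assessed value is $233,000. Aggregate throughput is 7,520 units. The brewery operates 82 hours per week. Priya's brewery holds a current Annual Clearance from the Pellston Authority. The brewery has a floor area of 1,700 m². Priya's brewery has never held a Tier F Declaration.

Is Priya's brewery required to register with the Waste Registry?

Exception (a) requires that the operator holds a current Tier G Notice from the Pellston Authority; but no current Tier G Notice is held, so (a) is unavailable.
Exception (b) is satisfied on its face — a current General Permit is held; the facility's operating hours per week are 82, below the 94 limit. Under paragraphs (f)–(k): (f) would limit (b) — a current Class 3 Waiver is held — but (g) sets (f) aside: (g) operates against (f): the registered capacity is 3,950 units, meeting the 3,670 units threshold. (h) would limit (g) — assessed value is $233,000, under the $243,000 limit — but (i) sets (h) aside: (i) is triggered — a current Annual Clearance is held. (j) would limit (i) — a current General Approval is held — but (k) sets (j) aside: (k) operates — discharge temperature exceeds 35 °C. So (b) applies.
Exception (c) does not apply: the baseline figure is 407, not below 382.
Exception (d) fails — the facility's floor area is 1,700 m², not less than 1,600 m².
Exception (e) does not apply: the Tier F Declaration is not current.

No — exception (b) applies; Priya's brewery is not required to register with the Waste Registry.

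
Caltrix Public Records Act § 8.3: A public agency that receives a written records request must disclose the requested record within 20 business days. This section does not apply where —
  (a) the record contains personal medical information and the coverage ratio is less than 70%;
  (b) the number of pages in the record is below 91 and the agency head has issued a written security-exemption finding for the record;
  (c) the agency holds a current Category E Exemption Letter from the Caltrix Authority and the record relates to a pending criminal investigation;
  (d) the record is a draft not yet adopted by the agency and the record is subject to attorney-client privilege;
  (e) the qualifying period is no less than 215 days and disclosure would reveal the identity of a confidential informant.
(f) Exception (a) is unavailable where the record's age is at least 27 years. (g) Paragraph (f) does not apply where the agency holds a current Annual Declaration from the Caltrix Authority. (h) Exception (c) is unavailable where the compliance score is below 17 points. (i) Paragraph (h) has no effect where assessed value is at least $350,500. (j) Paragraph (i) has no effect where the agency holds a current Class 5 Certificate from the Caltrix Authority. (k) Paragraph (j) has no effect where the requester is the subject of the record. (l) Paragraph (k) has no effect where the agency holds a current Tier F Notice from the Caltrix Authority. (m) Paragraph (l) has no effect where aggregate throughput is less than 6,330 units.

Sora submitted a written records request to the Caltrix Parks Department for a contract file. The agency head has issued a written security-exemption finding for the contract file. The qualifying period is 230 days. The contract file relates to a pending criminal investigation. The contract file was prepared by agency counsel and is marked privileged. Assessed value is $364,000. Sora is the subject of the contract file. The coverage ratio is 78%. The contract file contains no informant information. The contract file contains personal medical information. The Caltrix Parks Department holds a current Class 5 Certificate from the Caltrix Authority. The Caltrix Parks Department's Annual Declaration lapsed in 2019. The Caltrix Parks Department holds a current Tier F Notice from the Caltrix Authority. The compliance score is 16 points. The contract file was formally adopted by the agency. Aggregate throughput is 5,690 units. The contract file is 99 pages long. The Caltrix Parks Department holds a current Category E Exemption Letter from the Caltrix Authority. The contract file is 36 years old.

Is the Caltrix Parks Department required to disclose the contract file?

No — exception (c) applies; the Caltrix Parks Department is not required to disclose the contract file.

Exception (a) does not apply: the coverage ratio is 78%, not less than 70%.
Exception (b) fails — the number of pages in the record is 99, not below 91.
Exception (c): a current Category E Exemption Letter is held; the contract file relates to a pending investigation — every condition holds. Considering the limiting provisions: (h) would limit (c) — the compliance score is 16 points, below the 17 points limit — but (i) sets (h) aside: (i) operates against (h): assessed value is $364,000, meeting the $350,500 threshold. (j) would limit (i) — a current Class 5 Certificate is held — but (k) sets (j) aside: (k) is engaged — Sora is the subject of the contract file. (l) is engaged (a current Tier F Notice is held), but is overridden by (m): (m) operates against (l): aggregate throughput is 5,690 units, less than the 6,330 units limit. (c) remains available.
Exception (d) fails — the contract file has been formally adopted.
Exception (e) fails — the contract file contains no informant information.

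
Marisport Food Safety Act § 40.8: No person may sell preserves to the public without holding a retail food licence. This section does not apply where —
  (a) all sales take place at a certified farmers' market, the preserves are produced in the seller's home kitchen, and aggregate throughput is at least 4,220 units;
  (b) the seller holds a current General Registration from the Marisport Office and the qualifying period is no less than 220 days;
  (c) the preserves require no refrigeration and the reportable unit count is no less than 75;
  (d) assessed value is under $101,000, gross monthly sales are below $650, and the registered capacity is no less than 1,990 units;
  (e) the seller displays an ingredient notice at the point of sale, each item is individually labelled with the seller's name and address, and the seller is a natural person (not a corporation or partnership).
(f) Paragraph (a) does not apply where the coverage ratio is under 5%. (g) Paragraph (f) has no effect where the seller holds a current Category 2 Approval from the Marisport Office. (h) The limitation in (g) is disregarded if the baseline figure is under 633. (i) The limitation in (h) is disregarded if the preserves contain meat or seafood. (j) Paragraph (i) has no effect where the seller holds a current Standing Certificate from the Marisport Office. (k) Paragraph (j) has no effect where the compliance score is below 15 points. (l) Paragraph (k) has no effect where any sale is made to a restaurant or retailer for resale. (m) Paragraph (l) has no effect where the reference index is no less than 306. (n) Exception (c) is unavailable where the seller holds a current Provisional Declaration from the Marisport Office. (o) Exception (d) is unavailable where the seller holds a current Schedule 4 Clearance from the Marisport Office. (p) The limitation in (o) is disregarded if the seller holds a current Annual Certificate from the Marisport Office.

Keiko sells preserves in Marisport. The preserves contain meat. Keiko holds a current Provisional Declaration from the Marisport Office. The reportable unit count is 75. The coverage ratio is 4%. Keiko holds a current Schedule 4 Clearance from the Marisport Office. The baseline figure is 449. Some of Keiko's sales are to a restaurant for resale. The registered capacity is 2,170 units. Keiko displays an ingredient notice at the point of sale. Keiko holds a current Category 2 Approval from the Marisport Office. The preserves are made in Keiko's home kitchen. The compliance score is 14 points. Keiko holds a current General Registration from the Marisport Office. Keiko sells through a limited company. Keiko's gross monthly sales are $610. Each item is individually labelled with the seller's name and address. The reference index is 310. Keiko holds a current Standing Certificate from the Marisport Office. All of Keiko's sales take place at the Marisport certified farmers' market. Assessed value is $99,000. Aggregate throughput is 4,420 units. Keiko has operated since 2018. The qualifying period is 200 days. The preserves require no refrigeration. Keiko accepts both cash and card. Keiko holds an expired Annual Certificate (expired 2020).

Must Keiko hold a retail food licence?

Exception (a)'s conditions are all satisfied: all sales are at a certified farmers' market; the preserves are home-kitchen produced; aggregate throughput is 4,420 units, meeting the 4,220 units threshold. Applying paragraphs (f)–(m): (f) would limit (a) — the coverage ratio is 4%, under the 5% limit — but (g) sets (f) aside: (g) applies — a current Category 2 Approval is held. (h) would limit (g) — the baseline figure is 449, under the 633 limit — but (i) sets (h) aside: (i) is engaged — the preserves contain meat. (j) would limit (i) — a current Standing Certificate is held — but (k) sets (j) aside: (k) operates against (j): the compliance score is 14 points, below the 15 points limit. (l) would limit (k) — some sales are to a restaurant for resale — but (m) sets (l) aside: (m) operates against (l): the reference index is 310, meeting the 306 threshold. Exception (a) stands.
Exception (b) does not apply: the qualifying period is 200 days, short of 220 days.
All of (c)'s requirements are met (the preserves are shelf-stable; the reportable unit count is 75, meeting the 75 threshold). However, paragraph (n) must be considered: (n) is engaged — a current Provisional Declaration is held. Exception (c) does not apply.
Exception (d) is satisfied on its face — assessed value is $99,000, under the $101,000 limit; gross monthly sales are $610, below the $650 limit; the registered capacity is 2,170 units, meeting the 1,990 units threshold. However, paragraphs (o)–(p) must be considered: (o) operates against (d): a current Schedule 4 Clearance is held. (p) is inapplicable (there is no Annual Certificate in force), so (o) stands. Exception (d) does not apply.
Exception (e) does not apply: the seller operates through a limited company.

No — exception (a) applies; Keiko is not required to hold a retail food licence.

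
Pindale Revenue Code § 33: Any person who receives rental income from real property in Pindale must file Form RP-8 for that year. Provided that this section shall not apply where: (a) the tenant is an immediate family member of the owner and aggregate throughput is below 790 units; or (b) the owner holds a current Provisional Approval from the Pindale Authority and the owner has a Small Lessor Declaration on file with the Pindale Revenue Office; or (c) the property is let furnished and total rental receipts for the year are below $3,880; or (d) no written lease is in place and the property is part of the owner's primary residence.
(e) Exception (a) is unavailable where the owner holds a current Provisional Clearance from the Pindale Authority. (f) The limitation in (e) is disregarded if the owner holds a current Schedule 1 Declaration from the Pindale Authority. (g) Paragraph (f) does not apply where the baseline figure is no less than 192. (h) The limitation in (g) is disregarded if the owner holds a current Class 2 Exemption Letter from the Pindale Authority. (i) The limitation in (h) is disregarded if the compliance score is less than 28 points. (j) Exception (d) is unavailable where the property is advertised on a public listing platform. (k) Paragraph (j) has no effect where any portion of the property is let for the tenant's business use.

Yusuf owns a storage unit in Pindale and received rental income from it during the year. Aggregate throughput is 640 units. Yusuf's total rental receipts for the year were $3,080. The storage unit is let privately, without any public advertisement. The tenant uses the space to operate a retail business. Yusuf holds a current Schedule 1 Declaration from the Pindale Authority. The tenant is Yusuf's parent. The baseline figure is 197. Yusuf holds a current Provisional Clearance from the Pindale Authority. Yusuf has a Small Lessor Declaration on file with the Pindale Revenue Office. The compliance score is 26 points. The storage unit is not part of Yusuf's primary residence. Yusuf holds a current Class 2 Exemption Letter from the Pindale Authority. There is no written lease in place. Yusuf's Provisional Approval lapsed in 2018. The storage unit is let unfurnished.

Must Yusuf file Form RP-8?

Yes — Yusuf must file Form RP-8.

Exception (a): the tenant is an immediate family member; aggregate throughput is 640 units, below the 790 units limit — every condition holds. But applying paragraphs (e)–(i): (e) operates against (a): a current Provisional Clearance is held. (f) would limit (e) — a current Schedule 1 Declaration is held — but (g) sets (f) aside: (g) is triggered — the baseline figure is 197, meeting the 192 threshold. (h) would limit (g) — a current Class 2 Exemption Letter is held — but (i) sets (h) aside: (i) operates against (h): the compliance score is 26 points, less than the 28 points limit. So (a) is unavailable.
Exception (b) requires that the owner holds a current Provisional Approval from the Pindale Authority; but the Provisional Approval is not current, so (b) is unavailable.
Exception (c) fails — the property is let unfurnished.
Exception (d) does not apply: the storage unit is not part of the primary residence.
No exception displaces § 33.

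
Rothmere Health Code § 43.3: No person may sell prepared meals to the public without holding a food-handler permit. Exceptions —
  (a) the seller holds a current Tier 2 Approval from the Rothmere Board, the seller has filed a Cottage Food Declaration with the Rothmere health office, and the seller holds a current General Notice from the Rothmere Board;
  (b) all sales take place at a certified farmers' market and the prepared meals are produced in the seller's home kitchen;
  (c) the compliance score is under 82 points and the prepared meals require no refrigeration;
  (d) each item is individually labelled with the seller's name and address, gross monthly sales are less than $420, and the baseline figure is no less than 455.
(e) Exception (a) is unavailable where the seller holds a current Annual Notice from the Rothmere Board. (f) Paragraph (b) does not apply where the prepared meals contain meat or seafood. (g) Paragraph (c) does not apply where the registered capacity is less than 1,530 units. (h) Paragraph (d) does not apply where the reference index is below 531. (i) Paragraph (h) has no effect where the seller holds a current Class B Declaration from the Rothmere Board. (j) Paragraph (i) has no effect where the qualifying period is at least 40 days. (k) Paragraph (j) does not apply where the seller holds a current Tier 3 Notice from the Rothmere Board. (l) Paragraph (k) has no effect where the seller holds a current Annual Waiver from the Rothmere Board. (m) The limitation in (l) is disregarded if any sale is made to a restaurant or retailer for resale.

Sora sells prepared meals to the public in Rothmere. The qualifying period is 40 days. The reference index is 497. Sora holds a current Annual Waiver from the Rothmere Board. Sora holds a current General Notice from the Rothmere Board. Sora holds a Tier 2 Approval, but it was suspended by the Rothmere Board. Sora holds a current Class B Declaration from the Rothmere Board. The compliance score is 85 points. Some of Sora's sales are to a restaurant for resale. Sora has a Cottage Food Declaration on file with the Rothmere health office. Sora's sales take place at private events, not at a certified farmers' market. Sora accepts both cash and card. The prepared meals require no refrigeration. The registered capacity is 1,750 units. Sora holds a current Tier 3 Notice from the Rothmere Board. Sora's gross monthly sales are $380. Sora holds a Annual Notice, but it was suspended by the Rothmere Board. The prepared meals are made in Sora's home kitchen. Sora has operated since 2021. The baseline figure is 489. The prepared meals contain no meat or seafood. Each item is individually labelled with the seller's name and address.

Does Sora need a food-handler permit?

No — exception (d) applies; Sora is not required to hold a food-handler permit.

Exception (a) requires that the seller holds a current Tier 2 Approval from the Rothmere Board; but there is no Tier 2 Approval in force, so (a) is unavailable.
Exception (b) fails — sales are at private events, not a certified farmers' market.
Exception (c) does not apply: the compliance score is 85 points, not under 82 points.
Exception (d)'s conditions are all satisfied: items are individually labelled; gross monthly sales are $380, less than the $420 limit; the baseline figure is 489, meeting the 455 threshold. Under paragraphs (h)–(m): (h) would limit (d) — the reference index is 497, below the 531 limit — but (i) sets (h) aside: (i) operates against (h): a current Class B Declaration is held. (j) would limit (i) — the qualifying period is 40 days, meeting the 40 days threshold — but (k) sets (j) aside: (k) operates against (j): a current Tier 3 Notice is held. (l) would limit (k) — a current Annual Waiver is held — but (m) sets (l) aside: (m) is triggered — some sales are to a restaurant for resale. Exception (d) stands.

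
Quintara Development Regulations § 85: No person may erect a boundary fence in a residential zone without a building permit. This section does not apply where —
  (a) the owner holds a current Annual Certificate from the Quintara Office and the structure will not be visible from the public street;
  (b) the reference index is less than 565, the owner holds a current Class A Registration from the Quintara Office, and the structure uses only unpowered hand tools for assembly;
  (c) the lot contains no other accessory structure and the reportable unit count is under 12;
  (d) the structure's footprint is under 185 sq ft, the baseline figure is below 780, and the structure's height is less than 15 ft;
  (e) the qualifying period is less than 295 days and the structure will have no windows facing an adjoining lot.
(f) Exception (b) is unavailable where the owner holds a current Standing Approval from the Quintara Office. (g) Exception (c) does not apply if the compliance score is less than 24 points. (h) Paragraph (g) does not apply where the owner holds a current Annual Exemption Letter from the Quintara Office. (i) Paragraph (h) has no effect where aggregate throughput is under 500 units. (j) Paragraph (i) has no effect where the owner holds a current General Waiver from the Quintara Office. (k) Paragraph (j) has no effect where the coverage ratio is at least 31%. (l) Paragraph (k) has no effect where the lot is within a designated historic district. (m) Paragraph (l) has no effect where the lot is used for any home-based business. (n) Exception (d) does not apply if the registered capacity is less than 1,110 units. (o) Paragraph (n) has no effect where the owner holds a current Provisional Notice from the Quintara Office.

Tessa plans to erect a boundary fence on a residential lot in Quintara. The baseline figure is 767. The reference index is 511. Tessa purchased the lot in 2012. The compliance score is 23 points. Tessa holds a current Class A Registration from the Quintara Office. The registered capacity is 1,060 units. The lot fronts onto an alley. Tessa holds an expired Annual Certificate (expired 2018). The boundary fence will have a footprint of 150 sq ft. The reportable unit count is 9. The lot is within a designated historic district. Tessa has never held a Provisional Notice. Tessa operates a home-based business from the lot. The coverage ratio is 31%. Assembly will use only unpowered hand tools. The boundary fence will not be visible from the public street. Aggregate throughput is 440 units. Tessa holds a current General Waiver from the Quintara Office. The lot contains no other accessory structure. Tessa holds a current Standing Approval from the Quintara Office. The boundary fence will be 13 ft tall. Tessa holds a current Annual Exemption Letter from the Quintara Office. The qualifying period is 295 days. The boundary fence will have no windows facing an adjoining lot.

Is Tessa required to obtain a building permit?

Exception (a) requires that the owner holds a current Annual Certificate from the Quintara Office; but there is no Annual Certificate in force, so (a) is unavailable.
All of (b)'s requirements are met (the reference index is 511, less than the 565 limit; a current Class A Registration is held; assembly uses only hand tools). However, paragraph (f) must be considered: (f) operates against (b): a current Standing Approval is held. So (b) is unavailable.
All of (c)'s requirements are met (the lot has no other accessory structure; the reportable unit count is 9, under the 12 limit). But applying paragraphs (g)–(m): (g) operates against (c): the compliance score is 23 points, less than the 24 points limit. (h) would limit (g) — a current Annual Exemption Letter is held — but (i) sets (h) aside: (i) is triggered — aggregate throughput is 440 units, under the 500 units limit. (j) is triggered (a current General Waiver is held), but yields to (k): (k) operates against (j): the coverage ratio is 31%, meeting the 31% threshold. (l) operates (the lot is in a historic district), but is itself disapplied by (m): (m) operates against (l): a home-based business operates on the lot. So (c) is unavailable.
All of (d)'s requirements are met (the structure's footprint is 150 sq ft, under the 185 sq ft limit; the baseline figure is 767, below the 780 limit; the structure's height is 13 ft, less than the 15 ft limit). But applying paragraphs (n)–(o): (n) is triggered — the registered capacity is 1,060 units, less than the 1,110 units limit. (o) is not engaged (there is no Provisional Notice in force), so (n) stands. So (d) is unavailable.
Exception (e) requires that the qualifying period is less than 295 days; but the qualifying period is 295 days, not less than 295 days, so (e) is unavailable.
No exception applies. The general rule governs.

Yes — Tessa must obtain a building permit.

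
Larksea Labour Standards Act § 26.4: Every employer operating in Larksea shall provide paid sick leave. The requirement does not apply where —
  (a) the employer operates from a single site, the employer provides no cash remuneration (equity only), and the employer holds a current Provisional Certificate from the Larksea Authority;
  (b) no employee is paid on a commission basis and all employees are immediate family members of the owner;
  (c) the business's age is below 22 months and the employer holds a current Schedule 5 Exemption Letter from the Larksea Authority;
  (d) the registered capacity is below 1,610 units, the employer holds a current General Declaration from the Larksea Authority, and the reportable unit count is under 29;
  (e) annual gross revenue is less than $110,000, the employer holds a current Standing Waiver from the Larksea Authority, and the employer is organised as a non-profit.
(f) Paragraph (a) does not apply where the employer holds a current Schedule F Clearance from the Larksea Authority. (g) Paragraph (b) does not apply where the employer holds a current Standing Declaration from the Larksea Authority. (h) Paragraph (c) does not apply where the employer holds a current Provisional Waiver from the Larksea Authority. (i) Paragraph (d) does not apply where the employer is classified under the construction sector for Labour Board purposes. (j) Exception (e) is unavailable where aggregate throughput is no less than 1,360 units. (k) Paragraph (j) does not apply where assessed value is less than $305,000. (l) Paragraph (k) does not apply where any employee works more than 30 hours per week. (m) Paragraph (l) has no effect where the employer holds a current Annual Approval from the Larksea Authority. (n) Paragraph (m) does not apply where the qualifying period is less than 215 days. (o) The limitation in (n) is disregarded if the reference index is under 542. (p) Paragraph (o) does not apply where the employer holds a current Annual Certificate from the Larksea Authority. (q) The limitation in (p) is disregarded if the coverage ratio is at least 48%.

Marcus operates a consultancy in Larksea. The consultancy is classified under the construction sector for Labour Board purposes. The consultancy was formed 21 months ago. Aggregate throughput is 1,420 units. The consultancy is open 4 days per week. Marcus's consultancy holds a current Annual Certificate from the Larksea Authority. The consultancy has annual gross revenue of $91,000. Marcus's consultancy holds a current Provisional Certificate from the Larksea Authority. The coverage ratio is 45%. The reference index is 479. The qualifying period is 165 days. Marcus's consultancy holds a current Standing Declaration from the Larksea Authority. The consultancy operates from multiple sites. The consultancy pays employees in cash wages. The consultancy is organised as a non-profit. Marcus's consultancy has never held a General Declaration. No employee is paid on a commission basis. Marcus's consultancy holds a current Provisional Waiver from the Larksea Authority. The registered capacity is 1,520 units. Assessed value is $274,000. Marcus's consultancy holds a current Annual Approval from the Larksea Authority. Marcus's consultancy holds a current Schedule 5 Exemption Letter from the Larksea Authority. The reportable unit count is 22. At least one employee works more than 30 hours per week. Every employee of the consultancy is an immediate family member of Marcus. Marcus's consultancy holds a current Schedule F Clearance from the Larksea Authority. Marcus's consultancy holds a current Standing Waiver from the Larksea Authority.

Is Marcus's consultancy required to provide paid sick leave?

Exception (a) requires that the employer operates from a single site; but the employer operates from multiple sites, so (a) is unavailable.
Exception (b)'s conditions are all satisfied: no employee is paid on commission; every employee is an immediate family member. But: (g) is triggered — a current Standing Declaration is held. Exception (b) does not apply.
Exception (c) is satisfied on its face — the business's age is 21 months, below the 22 months limit; a current Schedule 5 Exemption Letter is held. However, paragraph (h) must be considered: (h) applies — a current Provisional Waiver is held. (c) is therefore removed.
Exception (d) fails — there is no General Declaration in force.
All of (e)'s requirements are met (annual gross revenue is $91,000, less than the $110,000 limit; a current Standing Waiver is held; the employer is a non-profit). But applying paragraphs (j)–(q): (j) operates against (e): aggregate throughput is 1,420 units, meeting the 1,360 units threshold. (k) would limit (j) — assessed value is $274,000, less than the $305,000 limit — but (l) sets (k) aside: (l) is triggered — at least one employee exceeds 30 hours/week. (m) applies (a current Annual Approval is held), but is set aside by (n): (n) is triggered — the qualifying period is 165 days, less than the 215 days limit. (o) operates (the reference index is 479, under the 542 limit), but is displaced by (p): (p) operates against (o): a current Annual Certificate is held. (q) is not engaged (the coverage ratio is 45%, short of 48%), so (p) stands. (e) is therefore removed.
None of the exceptions is available; § 26.4 applies in full.

Yes — Marcus's consultancy must provide paid sick leave.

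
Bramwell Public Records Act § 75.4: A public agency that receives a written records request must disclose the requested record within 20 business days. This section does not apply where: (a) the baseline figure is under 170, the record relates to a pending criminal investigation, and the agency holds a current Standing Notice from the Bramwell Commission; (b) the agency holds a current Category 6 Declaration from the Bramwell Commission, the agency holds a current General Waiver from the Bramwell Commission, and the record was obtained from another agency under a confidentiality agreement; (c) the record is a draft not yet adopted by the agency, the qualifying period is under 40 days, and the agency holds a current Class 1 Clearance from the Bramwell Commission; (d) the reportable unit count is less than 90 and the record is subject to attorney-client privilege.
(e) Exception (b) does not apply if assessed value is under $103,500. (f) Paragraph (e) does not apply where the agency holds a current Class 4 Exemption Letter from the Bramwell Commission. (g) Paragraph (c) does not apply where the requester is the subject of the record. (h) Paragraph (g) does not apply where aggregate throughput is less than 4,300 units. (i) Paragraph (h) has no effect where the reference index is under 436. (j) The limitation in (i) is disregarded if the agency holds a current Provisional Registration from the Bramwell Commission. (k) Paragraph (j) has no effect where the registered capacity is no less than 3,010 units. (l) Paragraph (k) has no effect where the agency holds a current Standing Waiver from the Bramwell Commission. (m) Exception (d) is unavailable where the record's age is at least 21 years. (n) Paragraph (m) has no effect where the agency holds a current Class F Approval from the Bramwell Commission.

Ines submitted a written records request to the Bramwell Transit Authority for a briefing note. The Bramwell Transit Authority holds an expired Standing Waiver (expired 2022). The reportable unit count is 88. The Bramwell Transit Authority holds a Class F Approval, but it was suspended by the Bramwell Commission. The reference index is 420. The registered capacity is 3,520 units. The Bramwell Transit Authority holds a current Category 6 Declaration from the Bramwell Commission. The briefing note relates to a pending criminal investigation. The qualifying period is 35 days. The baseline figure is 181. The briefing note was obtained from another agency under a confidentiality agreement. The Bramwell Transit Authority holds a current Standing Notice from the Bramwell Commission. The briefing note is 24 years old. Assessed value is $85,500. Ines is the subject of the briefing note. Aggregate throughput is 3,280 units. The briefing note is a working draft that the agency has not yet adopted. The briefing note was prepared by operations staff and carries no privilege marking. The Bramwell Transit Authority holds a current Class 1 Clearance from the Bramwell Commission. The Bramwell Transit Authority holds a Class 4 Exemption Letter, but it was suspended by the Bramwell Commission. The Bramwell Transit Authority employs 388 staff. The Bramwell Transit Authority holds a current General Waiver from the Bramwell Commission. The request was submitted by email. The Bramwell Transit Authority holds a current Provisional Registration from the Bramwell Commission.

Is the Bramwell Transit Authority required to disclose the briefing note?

Yes — the Bramwell Transit Authority must disclose the briefing note.

Exception (a) requires that the baseline figure is under 170; but the baseline figure is 181, not under 170, so (a) is unavailable.
Exception (b): a current Category 6 Declaration is held; a current General Waiver is held; the briefing note was obtained under a confidentiality agreement — every condition holds. However, paragraphs (e)–(f) must be considered: (e) operates — assessed value is $85,500, under the $103,500 limit. (f) is not triggered (there is no Class 4 Exemption Letter in force), so (e) stands. So (b) is unavailable.
Exception (c) is satisfied on its face — the briefing note is an unadopted draft; the qualifying period is 35 days, under the 40 days limit; a current Class 1 Clearance is held. But: (g) operates against (c): Ines is the subject of the briefing note. (h) is triggered (aggregate throughput is 3,280 units, less than the 4,300 units limit), but is displaced by (i): (i) applies — the reference index is 420, under the 436 limit. (j) is engaged (a current Provisional Registration is held), but yields to (k): (k) is engaged — the registered capacity is 3,520 units, meeting the 3,010 units threshold. (l), which would lift (k), is inapplicable — no current Standing Waiver is held. (c) is therefore removed.
Exception (d) does not apply: the briefing note carries no privilege marking.
Every exception is unavailable, so the rule governs.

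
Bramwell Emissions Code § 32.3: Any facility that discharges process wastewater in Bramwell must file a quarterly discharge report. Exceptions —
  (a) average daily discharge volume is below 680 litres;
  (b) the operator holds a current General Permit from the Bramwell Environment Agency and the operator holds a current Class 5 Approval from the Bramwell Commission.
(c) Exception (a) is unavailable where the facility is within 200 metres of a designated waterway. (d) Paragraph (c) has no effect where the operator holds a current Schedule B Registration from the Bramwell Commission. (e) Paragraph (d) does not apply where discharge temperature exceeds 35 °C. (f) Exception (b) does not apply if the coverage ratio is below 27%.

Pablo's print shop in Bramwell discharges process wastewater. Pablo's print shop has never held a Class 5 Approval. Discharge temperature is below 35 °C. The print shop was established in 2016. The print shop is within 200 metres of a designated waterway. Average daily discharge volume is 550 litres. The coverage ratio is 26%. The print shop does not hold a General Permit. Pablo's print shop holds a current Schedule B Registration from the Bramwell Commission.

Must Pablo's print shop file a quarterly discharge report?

No — exception (a) applies; Pablo's print shop is not required to file a quarterly discharge report.

Exception (a)'s conditions are all satisfied: average daily discharge volume is 550 litres, below the 680 litres limit. Applying paragraphs (c)–(e): (c) would limit (a) — the print shop is within 200 m of a designated waterway — but (d) sets (c) aside: (d) applies — a current Schedule B Registration is held. (e), which would lift (d), is inapplicable — discharge temperature is below 35 °C. (a) remains available.
Exception (b) does not apply: no General Permit is held.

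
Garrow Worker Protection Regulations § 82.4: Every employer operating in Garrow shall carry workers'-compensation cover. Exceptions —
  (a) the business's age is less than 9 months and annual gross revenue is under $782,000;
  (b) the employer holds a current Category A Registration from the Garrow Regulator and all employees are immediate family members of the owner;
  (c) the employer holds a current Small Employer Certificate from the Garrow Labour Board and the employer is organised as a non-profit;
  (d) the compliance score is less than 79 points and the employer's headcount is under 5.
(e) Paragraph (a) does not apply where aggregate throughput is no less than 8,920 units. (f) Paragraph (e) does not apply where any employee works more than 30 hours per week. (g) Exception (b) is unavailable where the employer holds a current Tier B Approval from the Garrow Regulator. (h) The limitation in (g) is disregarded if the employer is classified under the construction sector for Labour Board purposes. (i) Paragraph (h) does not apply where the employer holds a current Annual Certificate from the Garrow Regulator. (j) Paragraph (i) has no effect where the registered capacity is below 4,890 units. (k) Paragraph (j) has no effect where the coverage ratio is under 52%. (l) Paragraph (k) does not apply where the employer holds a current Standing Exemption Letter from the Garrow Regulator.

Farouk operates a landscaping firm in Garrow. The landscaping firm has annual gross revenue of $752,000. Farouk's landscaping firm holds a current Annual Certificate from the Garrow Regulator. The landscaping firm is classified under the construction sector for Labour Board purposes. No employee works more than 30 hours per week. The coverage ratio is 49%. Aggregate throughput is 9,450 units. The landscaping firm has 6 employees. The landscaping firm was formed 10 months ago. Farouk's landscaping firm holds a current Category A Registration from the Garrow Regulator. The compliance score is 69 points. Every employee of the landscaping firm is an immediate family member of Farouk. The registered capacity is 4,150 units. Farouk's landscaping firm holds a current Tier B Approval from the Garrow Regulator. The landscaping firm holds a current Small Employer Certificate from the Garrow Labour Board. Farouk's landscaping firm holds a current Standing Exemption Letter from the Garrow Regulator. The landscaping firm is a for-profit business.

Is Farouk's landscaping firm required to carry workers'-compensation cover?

Exception (a) fails — the business's age is 10 months, not less than 9 months.
Exception (b): a current Category A Registration is held; every employee is an immediate family member — every condition holds. Considering the limiting provisions: (g) would limit (b) — a current Tier B Approval is held — but (h) sets (g) aside: (h) is engaged — the landscaping firm is classified under the construction sector. (i) operates (a current Annual Certificate is held), but is set aside by (j): (j) operates against (i): the registered capacity is 4,150 units, below the 4,890 units limit. (k) would limit (j) — the coverage ratio is 49%, under the 52% limit — but (l) sets (k) aside: (l) applies — a current Standing Exemption Letter is held. (b) remains available.
Exception (c) fails — the employer is for-profit.
Exception (d) requires that the employer's headcount is under 5; but the employer's headcount is 6, not under 5, so (d) is unavailable.

No — exception (b) applies; Farouk's landscaping firm is not required to carry workers'-compensation cover.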